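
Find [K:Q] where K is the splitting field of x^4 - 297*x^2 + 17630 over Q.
[K:Q] = 4

f factors as (x^2 - 82)(x^2 - 215); the splitting field is K = Q(sqrt(82), sqrt(215)). Since 82, 215, and 17630 are all non-squares in Q, the three subfields Q(sqrt(82)), Q(sqrt(215)), Q(sqrt(17630)) are distinct degree-2 extensions, so [K:Q] = 4 (Klein four Galois group).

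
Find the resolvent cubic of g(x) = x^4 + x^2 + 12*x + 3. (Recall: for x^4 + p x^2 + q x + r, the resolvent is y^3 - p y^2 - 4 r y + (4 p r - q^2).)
h(y) = y^3 - y^2 - 12*y - 132

Identify coefficients: p = 1, q = 12, r = 3.
Plug into h(y) = y^3 - p y^2 - 4 r y + (4 p r - q^2):
  h(y) = y^3 - (1) y^2 - 4*(3) y + (4*(1)*(3) - (12)^2)
       = y^3 + (-1) y^2 + (-12) y + (-132).
Simplifying: h(y) = y^3 - y^2 - 12*y - 132.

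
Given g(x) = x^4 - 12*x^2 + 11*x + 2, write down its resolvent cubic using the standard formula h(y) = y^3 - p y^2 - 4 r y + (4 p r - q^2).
h(y) = y^3 + 12*y^2 - 8*y - 217

Identify coefficients: p = -12, q = 11, r = 2.
Plug into h(y) = y^3 - p y^2 - 4 r y + (4 p r - q^2):
  h(y) = y^3 - (-12) y^2 - 4*(2) y + (4*(-12)*(2) - (11)^2)
       = y^3 + (12) y^2 + (-8) y + (-217).
Simplifying: h(y) = y^3 + 12*y^2 - 8*y - 217.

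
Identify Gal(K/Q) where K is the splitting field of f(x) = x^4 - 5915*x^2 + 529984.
Gal(K/Q) = Z/2Z (cyclic of order 2)

f factors as (x^2 - 91)(x^2 - 5824), so the splitting field is K = Q(sqrt(91), sqrt(5824)). The squarefree part of 91 is 91 and the squarefree part of 5824 is also 91, so sqrt(91) and sqrt(5824) are both rational multiples of sqrt(91). Hence Q(sqrt(91)) = Q(sqrt(5824)) = Q(sqrt(91)), and the splitting field collapses to a single degree-2 extension with Galois group Z/2Z.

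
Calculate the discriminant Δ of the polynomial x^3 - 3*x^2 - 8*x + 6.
Δ = 4892

For x^3 + a x^2 + b x + c the discriminant is Δ = 18 a b c - 4 a^3 c + a^2 b^2 - 4 b^3 - 27 c^2.
Plug a = -3, b = -8, c = 6:
  18*(-3)*(-8)*(6) - 4*(-3)^3*(6) + (-3)^2*(-8)^2 - 4*(-8)^3 - 27*(6)^2
  = 2592 + (648) + 576 + (2048) + (-972)
  = 4892.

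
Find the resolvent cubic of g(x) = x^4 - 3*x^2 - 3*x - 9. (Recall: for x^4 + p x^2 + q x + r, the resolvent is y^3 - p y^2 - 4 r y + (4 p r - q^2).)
h(y) = y^3 + 3*y^2 + 36*y + 99

Identify coefficients: p = -3, q = -3, r = -9.
Plug into h(y) = y^3 - p y^2 - 4 r y + (4 p r - q^2):
  h(y) = y^3 - (-3) y^2 - 4*(-9) y + (4*(-3)*(-9) - (-3)^2)
       = y^3 + (3) y^2 + (36) y + (99).
Simplifying: h(y) = y^3 + 3*y^2 + 36*y + 99.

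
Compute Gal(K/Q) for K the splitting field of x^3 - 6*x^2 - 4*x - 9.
Gal(K/Q) = S_3 (symmetric group of order 6)

Compute the discriminant of x^3 + (-6)*x^2 + (-4)*x + (-9): Δ = -13019. Since Δ is not a rational square, the Galois group is not contained in A_3; it must be the full S_3 (irreducibility of the cubic rules out anything smaller).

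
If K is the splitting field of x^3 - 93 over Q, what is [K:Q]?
[K:Q] = 6

x^3 - 93 has one real root r = 93^(1/3) and two complex roots r*zeta_3, r*zeta_3^2 where zeta_3 = e^(2*pi*i/3). The splitting field is Q(r, zeta_3). [Q(r):Q] = 3 and [Q(zeta_3):Q] = 2 with gcd = 1, so [Q(r, zeta_3):Q] = 3 * 2 = 6.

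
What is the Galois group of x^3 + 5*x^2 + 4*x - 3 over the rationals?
Gal(K/Q) = S_3 (symmetric group of order 6)

Compute the discriminant of x^3 + (5)*x^2 + (4)*x + (-3): Δ = 321. Since Δ is not a rational square, the Galois group is not contained in A_3; it must be the full S_3 (irreducibility of the cubic rules out anything smaller).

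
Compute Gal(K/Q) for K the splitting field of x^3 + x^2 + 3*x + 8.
Gal(K/Q) = S_3 (symmetric group of order 6)

Compute the discriminant of x^3 + (1)*x^2 + (3)*x + (8): Δ = -1427. Since Δ is not a rational square, the Galois group is not contained in A_3; it must be the full S_3 (irreducibility of the cubic rules out anything smaller).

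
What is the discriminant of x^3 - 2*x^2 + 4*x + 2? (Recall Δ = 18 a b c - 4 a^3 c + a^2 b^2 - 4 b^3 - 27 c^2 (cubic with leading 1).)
Δ = -524

For x^3 + a x^2 + b x + c the discriminant is Δ = 18 a b c - 4 a^3 c + a^2 b^2 - 4 b^3 - 27 c^2.
Plug a = -2, b = 4, c = 2:
  18*(-2)*(4)*(2) - 4*(-2)^3*(2) + (-2)^2*(4)^2 - 4*(4)^3 - 27*(2)^2
  = -288 + (64) + 64 + (-256) + (-108)
  = -524.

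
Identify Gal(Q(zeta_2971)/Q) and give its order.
|Gal(Q(zeta_2971)/Q)| = phi(2971) = 2970; group ≅ (Z/2971Z)^* ≅ Z/2970Z

The n-th cyclotomic polynomial Φ_2971(x) is the minimal polynomial of zeta_2971 over Q and has degree phi(2971) = 2970. So Q(zeta_2971) is a degree-2970 Galois extension with Galois group (Z/2971Z)^*. (Z/2971Z)^* is cyclic since 2971 is an odd prime power (or 4). Hence Gal(Q(zeta_2971)/Q) ≅ Z/2970Z.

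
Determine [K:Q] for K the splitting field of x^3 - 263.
[K:Q] = 6

x^3 - 263 has one real root r = 263^(1/3) and two complex roots r*zeta_3, r*zeta_3^2 where zeta_3 = e^(2*pi*i/3). The splitting field is Q(r, zeta_3). [Q(r):Q] = 3 and [Q(zeta_3):Q] = 2 with gcd = 1, so [Q(r, zeta_3):Q] = 3 * 2 = 6.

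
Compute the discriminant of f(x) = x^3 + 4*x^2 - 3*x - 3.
Δ = 1425

For x^3 + a x^2 + b x + c the discriminant is Δ = 18 a b c - 4 a^3 c + a^2 b^2 - 4 b^3 - 27 c^2.
Plug a = 4, b = -3, c = -3:
  18*(4)*(-3)*(-3) - 4*(4)^3*(-3) + (4)^2*(-3)^2 - 4*(-3)^3 - 27*(-3)^2
  = 648 + (768) + 144 + (108) + (-243)
  = 1425.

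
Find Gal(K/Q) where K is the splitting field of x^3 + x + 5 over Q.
Gal(K/Q) = S_3 (symmetric group of order 6)

Compute the discriminant of x^3 + (0)*x^2 + (1)*x + (5): Δ = -679. Since Δ is not a rational square, the Galois group is not contained in A_3; it must be the full S_3 (irreducibility of the cubic rules out anything smaller).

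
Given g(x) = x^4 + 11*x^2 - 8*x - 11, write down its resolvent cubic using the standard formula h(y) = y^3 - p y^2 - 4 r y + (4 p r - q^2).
h(y) = y^3 - 11*y^2 + 44*y - 548

Identify coefficients: p = 11, q = -8, r = -11.
Plug into h(y) = y^3 - p y^2 - 4 r y + (4 p r - q^2):
  h(y) = y^3 - (11) y^2 - 4*(-11) y + (4*(11)*(-11) - (-8)^2)
       = y^3 + (-11) y^2 + (44) y + (-548).
Simplifying: h(y) = y^3 - 11*y^2 + 44*y - 548.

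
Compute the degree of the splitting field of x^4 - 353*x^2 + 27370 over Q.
[K:Q] = 4

f factors as (x^2 - 238)(x^2 - 115); the splitting field is K = Q(sqrt(238), sqrt(115)). Since 238, 115, and 27370 are all non-squares in Q, the three subfields Q(sqrt(238)), Q(sqrt(115)), Q(sqrt(27370)) are distinct degree-2 extensions, so [K:Q] = 4 (Klein four Galois group).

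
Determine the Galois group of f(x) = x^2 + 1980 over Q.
Gal(K/Q) = Z/2Z (cyclic of order 2)

x^2 + 1980 is irreducible over Q since -1980 is not a rational square. The splitting field Q(sqrt(-1980)) has degree 2 over Q, and its unique nontrivial automorphism is sqrt(-1980) ↦ -sqrt(-1980). Hence Gal(Q(sqrt(-1980))/Q) = Z/2Z.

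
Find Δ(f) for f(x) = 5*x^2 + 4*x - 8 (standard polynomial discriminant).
Δ = 176

For a quadratic a x^2 + b x + c the discriminant is Δ = b^2 - 4ac = (4)^2 - 4*(5)*(-8) = 16 - (-160) = 176.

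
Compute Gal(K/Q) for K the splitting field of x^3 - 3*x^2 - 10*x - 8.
Gal(K/Q) = S_3 (symmetric group of order 6)

Compute the discriminant of x^3 + (-3)*x^2 + (-10)*x + (-8): Δ = -2012. Since Δ is not a rational square, the Galois group is not contained in A_3; it must be the full S_3 (irreducibility of the cubic rules out anything smaller).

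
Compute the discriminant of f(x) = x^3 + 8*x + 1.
Δ = -2075

For a depressed cubic x^3 + p x + q the discriminant is Δ = -4 p^3 - 27 q^2 = -4*(8)^3 - 27*(1)^2 = -2048 - 27 = -2075.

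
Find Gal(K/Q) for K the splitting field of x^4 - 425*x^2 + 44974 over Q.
Gal(K/Q) = V_4 (Klein four-group, Z/2Z × Z/2Z)

f factors as (x^2 - 199)(x^2 - 226), so the splitting field is K = Q(sqrt(199), sqrt(226)). The elements 199, 226, 44974 are all non-squares in Q, so sqrt(199) and sqrt(226) generate independent quadratic extensions. Thus [K:Q] = 4 and Gal(K/Q) is generated by the two order-2 automorphisms sqrt(199) ↦ -sqrt(199) and sqrt(226) ↦ -sqrt(226), giving V_4.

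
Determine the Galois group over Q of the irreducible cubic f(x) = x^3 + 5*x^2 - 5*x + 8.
Gal(K/Q) = S_3 (symmetric group of order 6)

Compute the discriminant of x^3 + (5)*x^2 + (-5)*x + (8): Δ = -8203. Since Δ is not a rational square, the Galois group is not contained in A_3; it must be the full S_3 (irreducibility of the cubic rules out anything smaller).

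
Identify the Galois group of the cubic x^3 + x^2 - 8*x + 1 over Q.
Gal(K/Q) = S_3 (symmetric group of order 6)

Compute the discriminant of x^3 + (1)*x^2 + (-8)*x + (1): Δ = 1937. Since Δ is not a rational square, the Galois group is not contained in A_3; it must be the full S_3 (irreducibility of the cubic rules out anything smaller).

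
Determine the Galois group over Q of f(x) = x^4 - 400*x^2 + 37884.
Gal(K/Q) = V_4 (Klein four-group, Z/2Z × Z/2Z)

f factors as (x^2 - 154)(x^2 - 246), so the splitting field is K = Q(sqrt(154), sqrt(246)). The elements 154, 246, 37884 are all non-squares in Q, so sqrt(154) and sqrt(246) generate independent quadratic extensions. Thus [K:Q] = 4 and Gal(K/Q) is generated by the two order-2 automorphisms sqrt(154) ↦ -sqrt(154) and sqrt(246) ↦ -sqrt(246), giving V_4.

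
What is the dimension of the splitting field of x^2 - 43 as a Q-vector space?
[K:Q] = 2

The polynomial x^2 - 43 is irreducible over Q since 43 is not a perfect square. Its splitting field is Q(sqrt(43)), which has degree 2 over Q.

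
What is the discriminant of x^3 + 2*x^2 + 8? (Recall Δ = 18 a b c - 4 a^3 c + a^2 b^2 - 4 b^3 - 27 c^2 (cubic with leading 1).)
Δ = -1984

For x^3 + a x^2 + b x + c the discriminant is Δ = 18 a b c - 4 a^3 c + a^2 b^2 - 4 b^3 - 27 c^2.
Plug a = 2, b = 0, c = 8:
  18*(2)*(0)*(8) - 4*(2)^3*(8) + (2)^2*(0)^2 - 4*(0)^3 - 27*(8)^2
  = 0 + (-256) + 0 + (0) + (-1728)
  = -1984.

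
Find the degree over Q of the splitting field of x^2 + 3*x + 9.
[K:Q] = 2

The discriminant of x^2 + (3)*x + (9) is b^2 - 4c = 9 - (36) = -27. Since -27 is not a perfect square in Q, the polynomial is irreducible over Q. Its two roots generate a degree-2 extension, so [K:Q] = 2.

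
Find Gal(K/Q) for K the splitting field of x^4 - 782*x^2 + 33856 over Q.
Gal(K/Q) = Z/2Z (cyclic of order 2)

f factors as (x^2 - 736)(x^2 - 46), so the splitting field is K = Q(sqrt(736), sqrt(46)). The squarefree part of 736 is 46 and the squarefree part of 46 is also 46, so sqrt(736) and sqrt(46) are both rational multiples of sqrt(46). Hence Q(sqrt(736)) = Q(sqrt(46)) = Q(sqrt(46)), and the splitting field collapses to a single degree-2 extension with Galois group Z/2Z.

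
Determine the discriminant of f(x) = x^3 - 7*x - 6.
Δ = 400

For x^3 + a x^2 + b x + c the discriminant is Δ = 18 a b c - 4 a^3 c + a^2 b^2 - 4 b^3 - 27 c^2.
Plug a = 0, b = -7, c = -6:
  18*(0)*(-7)*(-6) - 4*(0)^3*(-6) + (0)^2*(-7)^2 - 4*(-7)^3 - 27*(-6)^2
  = 0 + (0) + 0 + (1372) + (-972)
  = 400.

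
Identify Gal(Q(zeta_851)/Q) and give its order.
|Gal(Q(zeta_851)/Q)| = phi(851) = 792; group ≅ (Z/851Z)^* ≅ Z/22Z × Z/36Z

The n-th cyclotomic polynomial Φ_851(x) is the minimal polynomial of zeta_851 over Q and has degree phi(851) = 792. So Q(zeta_851) is a degree-792 Galois extension with Galois group (Z/851Z)^*. By CRT, (Z/851Z)^* ≅ (Z/23Z)^* × (Z/37Z)^*. Each prime-power unit group is (Z/23Z)^* ≅ Z/22Z; (Z/37Z)^* ≅ Z/36Z. Hence Gal(Q(zeta_851)/Q) ≅ Z/22Z × Z/36Z.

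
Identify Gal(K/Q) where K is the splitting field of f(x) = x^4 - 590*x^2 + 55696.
Gal(K/Q) = Z/2Z (cyclic of order 2)

f factors as (x^2 - 118)(x^2 - 472), so the splitting field is K = Q(sqrt(118), sqrt(472)). The squarefree part of 118 is 118 and the squarefree part of 472 is also 118, so sqrt(118) and sqrt(472) are both rational multiples of sqrt(118). Hence Q(sqrt(118)) = Q(sqrt(472)) = Q(sqrt(118)), and the splitting field collapses to a single degree-2 extension with Galois group Z/2Z.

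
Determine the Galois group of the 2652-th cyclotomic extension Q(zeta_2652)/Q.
|Gal(Q(zeta_2652)/Q)| = phi(2652) = 768; group ≅ (Z/2652Z)^* ≅ Z/2Z × Z/2Z × Z/12Z × Z/16Z

The n-th cyclotomic polynomial Φ_2652(x) is the minimal polynomial of zeta_2652 over Q and has degree phi(2652) = 768. So Q(zeta_2652) is a degree-768 Galois extension with Galois group (Z/2652Z)^*. By CRT, (Z/2652Z)^* ≅ (Z/4Z)^* × (Z/3Z)^* × (Z/13Z)^* × (Z/17Z)^*. Each prime-power unit group is (Z/4Z)^* ≅ Z/2Z; (Z/3Z)^* ≅ Z/2Z; (Z/13Z)^* ≅ Z/12Z; (Z/17Z)^* ≅ Z/16Z. Hence Gal(Q(zeta_2652)/Q) ≅ Z/2Z × Z/2Z × Z/12Z × Z/16Z.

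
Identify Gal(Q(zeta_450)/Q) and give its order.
|Gal(Q(zeta_450)/Q)| = phi(450) = 120; group ≅ (Z/450Z)^* ≅ Z/6Z × Z/20Z

The n-th cyclotomic polynomial Φ_450(x) is the minimal polynomial of zeta_450 over Q and has degree phi(450) = 120. So Q(zeta_450) is a degree-120 Galois extension with Galois group (Z/450Z)^*. By CRT, (Z/450Z)^* ≅ (Z/2Z)^* × (Z/9Z)^* × (Z/25Z)^*. Each prime-power unit group is (Z/2Z)^* ≅ trivial group (order 1); (Z/9Z)^* ≅ Z/6Z; (Z/25Z)^* ≅ Z/20Z. Hence Gal(Q(zeta_450)/Q) ≅ Z/6Z × Z/20Z.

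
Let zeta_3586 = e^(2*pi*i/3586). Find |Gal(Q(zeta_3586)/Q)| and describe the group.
|Gal(Q(zeta_3586)/Q)| = phi(3586) = 1620; group ≅ (Z/3586Z)^* ≅ Z/10Z × Z/162Z

The n-th cyclotomic polynomial Φ_3586(x) is the minimal polynomial of zeta_3586 over Q and has degree phi(3586) = 1620. So Q(zeta_3586) is a degree-1620 Galois extension with Galois group (Z/3586Z)^*. By CRT, (Z/3586Z)^* ≅ (Z/2Z)^* × (Z/11Z)^* × (Z/163Z)^*. Each prime-power unit group is (Z/2Z)^* ≅ trivial group (order 1); (Z/11Z)^* ≅ Z/10Z; (Z/163Z)^* ≅ Z/162Z. Hence Gal(Q(zeta_3586)/Q) ≅ Z/10Z × Z/162Z.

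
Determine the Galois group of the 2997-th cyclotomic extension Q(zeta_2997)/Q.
|Gal(Q(zeta_2997)/Q)| = phi(2997) = 1944; group ≅ (Z/2997Z)^* ≅ Z/36Z × Z/54Z

The n-th cyclotomic polynomial Φ_2997(x) is the minimal polynomial of zeta_2997 over Q and has degree phi(2997) = 1944. So Q(zeta_2997) is a degree-1944 Galois extension with Galois group (Z/2997Z)^*. By CRT, (Z/2997Z)^* ≅ (Z/81Z)^* × (Z/37Z)^*. Each prime-power unit group is (Z/81Z)^* ≅ Z/54Z; (Z/37Z)^* ≅ Z/36Z. Hence Gal(Q(zeta_2997)/Q) ≅ Z/36Z × Z/54Z.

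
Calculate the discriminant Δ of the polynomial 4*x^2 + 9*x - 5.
Δ = 161

For a quadratic a x^2 + b x + c the discriminant is Δ = b^2 - 4ac = (9)^2 - 4*(4)*(-5) = 81 - (-80) = 161.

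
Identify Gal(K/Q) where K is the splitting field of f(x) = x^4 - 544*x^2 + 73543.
Gal(K/Q) = V_4 (Klein four-group, Z/2Z × Z/2Z)

f factors as (x^2 - 293)(x^2 - 251), so the splitting field is K = Q(sqrt(293), sqrt(251)). The elements 293, 251, 73543 are all non-squares in Q, so sqrt(293) and sqrt(251) generate independent quadratic extensions. Thus [K:Q] = 4 and Gal(K/Q) is generated by the two order-2 automorphisms sqrt(293) ↦ -sqrt(293) and sqrt(251) ↦ -sqrt(251), giving V_4.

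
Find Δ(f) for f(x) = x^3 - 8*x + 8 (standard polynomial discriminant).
Δ = 320

For a depressed cubic x^3 + p x + q the discriminant is Δ = -4 p^3 - 27 q^2 = -4*(-8)^3 - 27*(8)^2 = 2048 - 1728 = 320.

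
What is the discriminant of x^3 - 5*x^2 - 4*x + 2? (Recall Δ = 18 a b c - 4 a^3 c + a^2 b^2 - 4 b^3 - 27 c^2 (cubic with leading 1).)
Δ = 2268

For x^3 + a x^2 + b x + c the discriminant is Δ = 18 a b c - 4 a^3 c + a^2 b^2 - 4 b^3 - 27 c^2.
Plug a = -5, b = -4, c = 2:
  18*(-5)*(-4)*(2) - 4*(-5)^3*(2) + (-5)^2*(-4)^2 - 4*(-4)^3 - 27*(2)^2
  = 720 + (1000) + 400 + (256) + (-108)
  = 2268.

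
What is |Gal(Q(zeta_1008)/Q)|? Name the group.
|Gal(Q(zeta_1008)/Q)| = phi(1008) = 288; group ≅ (Z/1008Z)^* ≅ Z/2Z × Z/4Z × Z/6Z × Z/6Z

The n-th cyclotomic polynomial Φ_1008(x) is the minimal polynomial of zeta_1008 over Q and has degree phi(1008) = 288. So Q(zeta_1008) is a degree-288 Galois extension with Galois group (Z/1008Z)^*. By CRT, (Z/1008Z)^* ≅ (Z/16Z)^* × (Z/9Z)^* × (Z/7Z)^*. Each prime-power unit group is (Z/16Z)^* ≅ Z/2Z × Z/4Z; (Z/9Z)^* ≅ Z/6Z; (Z/7Z)^* ≅ Z/6Z. Hence Gal(Q(zeta_1008)/Q) ≅ Z/2Z × Z/4Z × Z/6Z × Z/6Z.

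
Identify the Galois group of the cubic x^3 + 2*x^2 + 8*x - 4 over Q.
Gal(K/Q) = S_3 (symmetric group of order 6)

Compute the discriminant of x^3 + (2)*x^2 + (8)*x + (-4): Δ = -3248. Since Δ is not a rational square, the Galois group is not contained in A_3; it must be the full S_3 (irreducibility of the cubic rules out anything smaller).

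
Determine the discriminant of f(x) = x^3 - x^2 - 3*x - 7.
Δ = -1612

For x^3 + a x^2 + b x + c the discriminant is Δ = 18 a b c - 4 a^3 c + a^2 b^2 - 4 b^3 - 27 c^2.
Plug a = -1, b = -3, c = -7:
  18*(-1)*(-3)*(-7) - 4*(-1)^3*(-7) + (-1)^2*(-3)^2 - 4*(-3)^3 - 27*(-7)^2
  = -378 + (-28) + 9 + (108) + (-1323)
  = -1612.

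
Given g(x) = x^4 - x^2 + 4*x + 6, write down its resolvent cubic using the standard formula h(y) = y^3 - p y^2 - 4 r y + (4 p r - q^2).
h(y) = y^3 + y^2 - 24*y - 40

Identify coefficients: p = -1, q = 4, r = 6.
Plug into h(y) = y^3 - p y^2 - 4 r y + (4 p r - q^2):
  h(y) = y^3 - (-1) y^2 - 4*(6) y + (4*(-1)*(6) - (4)^2)
       = y^3 + (1) y^2 + (-24) y + (-40).
Simplifying: h(y) = y^3 + y^2 - 24*y - 40.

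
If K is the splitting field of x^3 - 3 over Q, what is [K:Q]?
[K:Q] = 6

x^3 - 3 has one real root r = 3^(1/3) and two complex roots r*zeta_3, r*zeta_3^2 where zeta_3 = e^(2*pi*i/3). The splitting field is Q(r, zeta_3). [Q(r):Q] = 3 and [Q(zeta_3):Q] = 2 with gcd = 1, so [Q(r, zeta_3):Q] = 3 * 2 = 6.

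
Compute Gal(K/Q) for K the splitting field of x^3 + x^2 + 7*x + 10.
Gal(K/Q) = S_3 (symmetric group of order 6)

Compute the discriminant of x^3 + (1)*x^2 + (7)*x + (10): Δ = -2803. Since Δ is not a rational square, the Galois group is not contained in A_3; it must be the full S_3 (irreducibility of the cubic rules out anything smaller).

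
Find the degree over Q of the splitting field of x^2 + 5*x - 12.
[K:Q] = 2

The discriminant of x^2 + (5)*x + (-12) is b^2 - 4c = 25 - (-48) = 73. Since 73 is not a perfect square in Q, the polynomial is irreducible over Q. Its two roots generate a degree-2 extension, so [K:Q] = 2.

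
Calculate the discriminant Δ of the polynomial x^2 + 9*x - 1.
Δ = 85

For a quadratic a x^2 + b x + c the discriminant is Δ = b^2 - 4ac = (9)^2 - 4*(1)*(-1) = 81 - (-4) = 85.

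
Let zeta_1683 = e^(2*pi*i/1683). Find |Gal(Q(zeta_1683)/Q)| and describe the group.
|Gal(Q(zeta_1683)/Q)| = phi(1683) = 960; group ≅ (Z/1683Z)^* ≅ Z/6Z × Z/10Z × Z/16Z

The n-th cyclotomic polynomial Φ_1683(x) is the minimal polynomial of zeta_1683 over Q and has degree phi(1683) = 960. So Q(zeta_1683) is a degree-960 Galois extension with Galois group (Z/1683Z)^*. By CRT, (Z/1683Z)^* ≅ (Z/9Z)^* × (Z/11Z)^* × (Z/17Z)^*. Each prime-power unit group is (Z/9Z)^* ≅ Z/6Z; (Z/11Z)^* ≅ Z/10Z; (Z/17Z)^* ≅ Z/16Z. Hence Gal(Q(zeta_1683)/Q) ≅ Z/6Z × Z/10Z × Z/16Z.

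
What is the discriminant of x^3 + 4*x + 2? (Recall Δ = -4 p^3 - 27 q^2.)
Δ = -364

For a depressed cubic x^3 + p x + q the discriminant is Δ = -4 p^3 - 27 q^2 = -4*(4)^3 - 27*(2)^2 = -256 - 108 = -364.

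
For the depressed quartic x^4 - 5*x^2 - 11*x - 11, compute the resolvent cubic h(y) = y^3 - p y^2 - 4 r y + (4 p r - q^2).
h(y) = y^3 + 5*y^2 + 44*y + 99

Identify coefficients: p = -5, q = -11, r = -11.
Plug into h(y) = y^3 - p y^2 - 4 r y + (4 p r - q^2):
  h(y) = y^3 - (-5) y^2 - 4*(-11) y + (4*(-5)*(-11) - (-11)^2)
       = y^3 + (5) y^2 + (44) y + (99).
Simplifying: h(y) = y^3 + 5*y^2 + 44*y + 99.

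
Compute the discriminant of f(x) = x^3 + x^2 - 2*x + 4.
Δ = -556

For x^3 + a x^2 + b x + c the discriminant is Δ = 18 a b c - 4 a^3 c + a^2 b^2 - 4 b^3 - 27 c^2.
Plug a = 1, b = -2, c = 4:
  18*(1)*(-2)*(4) - 4*(1)^3*(4) + (1)^2*(-2)^2 - 4*(-2)^3 - 27*(4)^2
  = -144 + (-16) + 4 + (32) + (-432)
  = -556.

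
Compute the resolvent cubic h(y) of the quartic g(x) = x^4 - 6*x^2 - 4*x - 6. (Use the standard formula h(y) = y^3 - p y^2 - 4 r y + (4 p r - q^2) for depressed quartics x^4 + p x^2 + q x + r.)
h(y) = y^3 + 6*y^2 + 24*y + 128

Identify coefficients: p = -6, q = -4, r = -6.
Plug into h(y) = y^3 - p y^2 - 4 r y + (4 p r - q^2):
  h(y) = y^3 - (-6) y^2 - 4*(-6) y + (4*(-6)*(-6) - (-4)^2)
       = y^3 + (6) y^2 + (24) y + (128).
Simplifying: h(y) = y^3 + 6*y^2 + 24*y + 128.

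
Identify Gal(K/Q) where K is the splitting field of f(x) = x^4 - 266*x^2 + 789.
Gal(K/Q) = V_4 (Klein four-group, Z/2Z × Z/2Z)

f factors as (x^2 - 3)(x^2 - 263), so the splitting field is K = Q(sqrt(3), sqrt(263)). The elements 3, 263, 789 are all non-squares in Q, so sqrt(3) and sqrt(263) generate independent quadratic extensions. Thus [K:Q] = 4 and Gal(K/Q) is generated by the two order-2 automorphisms sqrt(3) ↦ -sqrt(3) and sqrt(263) ↦ -sqrt(263), giving V_4.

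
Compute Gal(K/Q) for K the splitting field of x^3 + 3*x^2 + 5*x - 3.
Gal(K/Q) = S_3 (symmetric group of order 6)

Compute the discriminant of x^3 + (3)*x^2 + (5)*x + (-3): Δ = -1004. Since Δ is not a rational square, the Galois group is not contained in A_3; it must be the full S_3 (irreducibility of the cubic rules out anything smaller).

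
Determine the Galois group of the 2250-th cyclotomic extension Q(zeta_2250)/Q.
|Gal(Q(zeta_2250)/Q)| = phi(2250) = 600; group ≅ (Z/2250Z)^* ≅ Z/6Z × Z/100Z

The n-th cyclotomic polynomial Φ_2250(x) is the minimal polynomial of zeta_2250 over Q and has degree phi(2250) = 600. So Q(zeta_2250) is a degree-600 Galois extension with Galois group (Z/2250Z)^*. By CRT, (Z/2250Z)^* ≅ (Z/2Z)^* × (Z/9Z)^* × (Z/125Z)^*. Each prime-power unit group is (Z/2Z)^* ≅ trivial group (order 1); (Z/9Z)^* ≅ Z/6Z; (Z/125Z)^* ≅ Z/100Z. Hence Gal(Q(zeta_2250)/Q) ≅ Z/6Z × Z/100Z.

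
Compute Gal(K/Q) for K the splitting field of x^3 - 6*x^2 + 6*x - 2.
Gal(K/Q) = S_3 (symmetric group of order 6)

Compute the discriminant of x^3 + (-6)*x^2 + (6)*x + (-2): Δ = -108. Since Δ is not a rational square, the Galois group is not contained in A_3; it must be the full S_3 (irreducibility of the cubic rules out anything smaller).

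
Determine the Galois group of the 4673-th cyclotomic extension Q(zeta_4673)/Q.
|Gal(Q(zeta_4673)/Q)| = phi(4673) = 4672; group ≅ (Z/4673Z)^* ≅ Z/4672Z

The n-th cyclotomic polynomial Φ_4673(x) is the minimal polynomial of zeta_4673 over Q and has degree phi(4673) = 4672. So Q(zeta_4673) is a degree-4672 Galois extension with Galois group (Z/4673Z)^*. (Z/4673Z)^* is cyclic since 4673 is an odd prime power (or 4). Hence Gal(Q(zeta_4673)/Q) ≅ Z/4672Z.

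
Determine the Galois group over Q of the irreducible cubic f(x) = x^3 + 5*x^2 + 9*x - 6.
Gal(K/Q) = S_3 (symmetric group of order 6)

Compute the discriminant of x^3 + (5)*x^2 + (9)*x + (-6): Δ = -3723. Since Δ is not a rational square, the Galois group is not contained in A_3; it must be the full S_3 (irreducibility of the cubic rules out anything smaller).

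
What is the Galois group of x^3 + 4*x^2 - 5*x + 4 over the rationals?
Gal(K/Q) = S_3 (symmetric group of order 6)

Compute the discriminant of x^3 + (4)*x^2 + (-5)*x + (4): Δ = -1996. Since Δ is not a rational square, the Galois group is not contained in A_3; it must be the full S_3 (irreducibility of the cubic rules out anything smaller).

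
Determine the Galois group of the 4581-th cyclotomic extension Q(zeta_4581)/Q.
|Gal(Q(zeta_4581)/Q)| = phi(4581) = 3048; group ≅ (Z/4581Z)^* ≅ Z/6Z × Z/508Z

The n-th cyclotomic polynomial Φ_4581(x) is the minimal polynomial of zeta_4581 over Q and has degree phi(4581) = 3048. So Q(zeta_4581) is a degree-3048 Galois extension with Galois group (Z/4581Z)^*. By CRT, (Z/4581Z)^* ≅ (Z/9Z)^* × (Z/509Z)^*. Each prime-power unit group is (Z/9Z)^* ≅ Z/6Z; (Z/509Z)^* ≅ Z/508Z. Hence Gal(Q(zeta_4581)/Q) ≅ Z/6Z × Z/508Z.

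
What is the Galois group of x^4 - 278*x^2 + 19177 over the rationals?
Gal(K/Q) = V_4 (Klein four-group, Z/2Z × Z/2Z)

f factors as (x^2 - 151)(x^2 - 127), so the splitting field is K = Q(sqrt(151), sqrt(127)). The elements 151, 127, 19177 are all non-squares in Q, so sqrt(151) and sqrt(127) generate independent quadratic extensions. Thus [K:Q] = 4 and Gal(K/Q) is generated by the two order-2 automorphisms sqrt(151) ↦ -sqrt(151) and sqrt(127) ↦ -sqrt(127), giving V_4.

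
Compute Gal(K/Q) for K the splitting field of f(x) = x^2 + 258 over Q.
Gal(K/Q) = Z/2Z (cyclic of order 2)

x^2 + 258 is irreducible over Q since -258 is not a rational square. The splitting field Q(sqrt(-258)) has degree 2 over Q, and its unique nontrivial automorphism is sqrt(-258) ↦ -sqrt(-258). Hence Gal(Q(sqrt(-258))/Q) = Z/2Z.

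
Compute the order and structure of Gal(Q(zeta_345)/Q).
|Gal(Q(zeta_345)/Q)| = phi(345) = 176; group ≅ (Z/345Z)^* ≅ Z/2Z × Z/4Z × Z/22Z

The n-th cyclotomic polynomial Φ_345(x) is the minimal polynomial of zeta_345 over Q and has degree phi(345) = 176. So Q(zeta_345) is a degree-176 Galois extension with Galois group (Z/345Z)^*. By CRT, (Z/345Z)^* ≅ (Z/3Z)^* × (Z/5Z)^* × (Z/23Z)^*. Each prime-power unit group is (Z/3Z)^* ≅ Z/2Z; (Z/5Z)^* ≅ Z/4Z; (Z/23Z)^* ≅ Z/22Z. Hence Gal(Q(zeta_345)/Q) ≅ Z/2Z × Z/4Z × Z/22Z.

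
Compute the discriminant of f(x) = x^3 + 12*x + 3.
Δ = -7155

For a depressed cubic x^3 + p x + q the discriminant is Δ = -4 p^3 - 27 q^2 = -4*(12)^3 - 27*(3)^2 = -6912 - 243 = -7155.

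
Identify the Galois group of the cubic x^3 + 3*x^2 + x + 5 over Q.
Gal(K/Q) = S_3 (symmetric group of order 6)

Compute the discriminant of x^3 + (3)*x^2 + (1)*x + (5): Δ = -940. Since Δ is not a rational square, the Galois group is not contained in A_3; it must be the full S_3 (irreducibility of the cubic rules out anything smaller).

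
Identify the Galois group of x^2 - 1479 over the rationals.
Gal(K/Q) = Z/2Z (cyclic of order 2)

x^2 - 1479 is irreducible over Q since 1479 is not a rational square. The splitting field Q(sqrt(1479)) has degree 2 over Q, and its unique nontrivial automorphism is sqrt(1479) ↦ -sqrt(1479). Hence Gal(Q(sqrt(1479))/Q) = Z/2Z.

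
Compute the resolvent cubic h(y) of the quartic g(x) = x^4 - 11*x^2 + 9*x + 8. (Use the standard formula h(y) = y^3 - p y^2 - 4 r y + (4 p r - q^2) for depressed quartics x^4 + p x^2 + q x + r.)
h(y) = y^3 + 11*y^2 - 32*y - 433

Identify coefficients: p = -11, q = 9, r = 8.
Plug into h(y) = y^3 - p y^2 - 4 r y + (4 p r - q^2):
  h(y) = y^3 - (-11) y^2 - 4*(8) y + (4*(-11)*(8) - (9)^2)
       = y^3 + (11) y^2 + (-32) y + (-433).
Simplifying: h(y) = y^3 + 11*y^2 - 32*y - 433.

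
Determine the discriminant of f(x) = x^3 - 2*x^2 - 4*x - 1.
Δ = 117

For x^3 + a x^2 + b x + c the discriminant is Δ = 18 a b c - 4 a^3 c + a^2 b^2 - 4 b^3 - 27 c^2.
Plug a = -2, b = -4, c = -1:
  18*(-2)*(-4)*(-1) - 4*(-2)^3*(-1) + (-2)^2*(-4)^2 - 4*(-4)^3 - 27*(-1)^2
  = -144 + (-32) + 64 + (256) + (-27)
  = 117.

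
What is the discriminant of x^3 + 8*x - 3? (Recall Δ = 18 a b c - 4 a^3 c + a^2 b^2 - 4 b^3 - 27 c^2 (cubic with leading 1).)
Δ = -2291

For x^3 + a x^2 + b x + c the discriminant is Δ = 18 a b c - 4 a^3 c + a^2 b^2 - 4 b^3 - 27 c^2.
Plug a = 0, b = 8, c = -3:
  18*(0)*(8)*(-3) - 4*(0)^3*(-3) + (0)^2*(8)^2 - 4*(8)^3 - 27*(-3)^2
  = 0 + (0) + 0 + (-2048) + (-243)
  = -2291.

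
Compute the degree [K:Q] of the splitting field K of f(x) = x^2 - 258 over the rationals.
[K:Q] = 2

The polynomial x^2 - 258 is irreducible over Q since 258 is not a perfect square. Its splitting field is Q(sqrt(258)), which has degree 2 over Q.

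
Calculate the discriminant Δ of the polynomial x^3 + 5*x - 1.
Δ = -527

For a depressed cubic x^3 + p x + q the discriminant is Δ = -4 p^3 - 27 q^2 = -4*(5)^3 - 27*(-1)^2 = -500 - 27 = -527.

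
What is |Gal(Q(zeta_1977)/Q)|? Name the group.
|Gal(Q(zeta_1977)/Q)| = phi(1977) = 1316; group ≅ (Z/1977Z)^* ≅ Z/2Z × Z/658Z

The n-th cyclotomic polynomial Φ_1977(x) is the minimal polynomial of zeta_1977 over Q and has degree phi(1977) = 1316. So Q(zeta_1977) is a degree-1316 Galois extension with Galois group (Z/1977Z)^*. By CRT, (Z/1977Z)^* ≅ (Z/3Z)^* × (Z/659Z)^*. Each prime-power unit group is (Z/3Z)^* ≅ Z/2Z; (Z/659Z)^* ≅ Z/658Z. Hence Gal(Q(zeta_1977)/Q) ≅ Z/2Z × Z/658Z.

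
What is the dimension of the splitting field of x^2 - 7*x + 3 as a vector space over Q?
[K:Q] = 2

The discriminant of x^2 + (-7)*x + (3) is b^2 - 4c = 49 - (12) = 37. Since 37 is not a perfect square in Q, the polynomial is irreducible over Q. Its two roots generate a degree-2 extension, so [K:Q] = 2.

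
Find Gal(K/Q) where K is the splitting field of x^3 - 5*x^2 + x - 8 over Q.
Gal(K/Q) = S_3 (symmetric group of order 6)

Compute the discriminant of x^3 + (-5)*x^2 + (1)*x + (-8): Δ = -4987. Since Δ is not a rational square, the Galois group is not contained in A_3; it must be the full S_3 (irreducibility of the cubic rules out anything smaller).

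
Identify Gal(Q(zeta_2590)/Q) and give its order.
|Gal(Q(zeta_2590)/Q)| = phi(2590) = 864; group ≅ (Z/2590Z)^* ≅ Z/4Z × Z/6Z × Z/36Z

The n-th cyclotomic polynomial Φ_2590(x) is the minimal polynomial of zeta_2590 over Q and has degree phi(2590) = 864. So Q(zeta_2590) is a degree-864 Galois extension with Galois group (Z/2590Z)^*. By CRT, (Z/2590Z)^* ≅ (Z/2Z)^* × (Z/5Z)^* × (Z/7Z)^* × (Z/37Z)^*. Each prime-power unit group is (Z/2Z)^* ≅ trivial group (order 1); (Z/5Z)^* ≅ Z/4Z; (Z/7Z)^* ≅ Z/6Z; (Z/37Z)^* ≅ Z/36Z. Hence Gal(Q(zeta_2590)/Q) ≅ Z/4Z × Z/6Z × Z/36Z.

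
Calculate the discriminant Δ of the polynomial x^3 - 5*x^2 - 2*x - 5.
Δ = -3943

For x^3 + a x^2 + b x + c the discriminant is Δ = 18 a b c - 4 a^3 c + a^2 b^2 - 4 b^3 - 27 c^2.
Plug a = -5, b = -2, c = -5:
  18*(-5)*(-2)*(-5) - 4*(-5)^3*(-5) + (-5)^2*(-2)^2 - 4*(-2)^3 - 27*(-5)^2
  = -900 + (-2500) + 100 + (32) + (-675)
  = -3943.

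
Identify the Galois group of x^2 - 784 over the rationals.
Gal(K/Q) = trivial group (order 1)

x^2 - 784 factors as (x - 28)(x + 28) over Q, so its splitting field is Q itself and the Galois group is trivial.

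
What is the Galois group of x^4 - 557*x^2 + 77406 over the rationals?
Gal(K/Q) = V_4 (Klein four-group, Z/2Z × Z/2Z)

f factors as (x^2 - 266)(x^2 - 291), so the splitting field is K = Q(sqrt(266), sqrt(291)). The elements 266, 291, 77406 are all non-squares in Q, so sqrt(266) and sqrt(291) generate independent quadratic extensions. Thus [K:Q] = 4 and Gal(K/Q) is generated by the two order-2 automorphisms sqrt(266) ↦ -sqrt(266) and sqrt(291) ↦ -sqrt(291), giving V_4.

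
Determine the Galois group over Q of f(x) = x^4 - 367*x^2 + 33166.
Gal(K/Q) = V_4 (Klein four-group, Z/2Z × Z/2Z)

f factors as (x^2 - 206)(x^2 - 161), so the splitting field is K = Q(sqrt(206), sqrt(161)). The elements 206, 161, 33166 are all non-squares in Q, so sqrt(206) and sqrt(161) generate independent quadratic extensions. Thus [K:Q] = 4 and Gal(K/Q) is generated by the two order-2 automorphisms sqrt(206) ↦ -sqrt(206) and sqrt(161) ↦ -sqrt(161), giving V_4.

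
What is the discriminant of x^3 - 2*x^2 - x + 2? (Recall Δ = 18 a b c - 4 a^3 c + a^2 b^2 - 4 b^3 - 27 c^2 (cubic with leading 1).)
Δ = 36

For x^3 + a x^2 + b x + c the discriminant is Δ = 18 a b c - 4 a^3 c + a^2 b^2 - 4 b^3 - 27 c^2.
Plug a = -2, b = -1, c = 2:
  18*(-2)*(-1)*(2) - 4*(-2)^3*(2) + (-2)^2*(-1)^2 - 4*(-1)^3 - 27*(2)^2
  = 72 + (64) + 4 + (4) + (-108)
  = 36.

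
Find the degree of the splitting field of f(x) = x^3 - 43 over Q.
[K:Q] = 6

x^3 - 43 has one real root r = 43^(1/3) and two complex roots r*zeta_3, r*zeta_3^2 where zeta_3 = e^(2*pi*i/3). The splitting field is Q(r, zeta_3). [Q(r):Q] = 3 and [Q(zeta_3):Q] = 2 with gcd = 1, so [Q(r, zeta_3):Q] = 3 * 2 = 6.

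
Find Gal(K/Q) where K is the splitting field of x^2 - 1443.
Gal(K/Q) = Z/2Z (cyclic of order 2)

x^2 - 1443 is irreducible over Q since 1443 is not a rational square. The splitting field Q(sqrt(1443)) has degree 2 over Q, and its unique nontrivial automorphism is sqrt(1443) ↦ -sqrt(1443). Hence Gal(Q(sqrt(1443))/Q) = Z/2Z.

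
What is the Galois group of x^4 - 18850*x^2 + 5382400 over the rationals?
Gal(K/Q) = Z/2Z (cyclic of order 2)

f factors as (x^2 - 290)(x^2 - 18560), so the splitting field is K = Q(sqrt(290), sqrt(18560)). The squarefree part of 290 is 290 and the squarefree part of 18560 is also 290, so sqrt(290) and sqrt(18560) are both rational multiples of sqrt(290). Hence Q(sqrt(290)) = Q(sqrt(18560)) = Q(sqrt(290)), and the splitting field collapses to a single degree-2 extension with Galois group Z/2Z.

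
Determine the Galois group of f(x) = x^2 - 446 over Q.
Gal(K/Q) = Z/2Z (cyclic of order 2)

x^2 - 446 is irreducible over Q since 446 is not a rational square. The splitting field Q(sqrt(446)) has degree 2 over Q, and its unique nontrivial automorphism is sqrt(446) ↦ -sqrt(446). Hence Gal(Q(sqrt(446))/Q) = Z/2Z.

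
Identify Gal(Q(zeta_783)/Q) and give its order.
|Gal(Q(zeta_783)/Q)| = phi(783) = 504; group ≅ (Z/783Z)^* ≅ Z/18Z × Z/28Z

The n-th cyclotomic polynomial Φ_783(x) is the minimal polynomial of zeta_783 over Q and has degree phi(783) = 504. So Q(zeta_783) is a degree-504 Galois extension with Galois group (Z/783Z)^*. By CRT, (Z/783Z)^* ≅ (Z/27Z)^* × (Z/29Z)^*. Each prime-power unit group is (Z/27Z)^* ≅ Z/18Z; (Z/29Z)^* ≅ Z/28Z. Hence Gal(Q(zeta_783)/Q) ≅ Z/18Z × Z/28Z.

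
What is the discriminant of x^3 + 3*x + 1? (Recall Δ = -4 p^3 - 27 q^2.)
Δ = -135

For a depressed cubic x^3 + p x + q the discriminant is Δ = -4 p^3 - 27 q^2 = -4*(3)^3 - 27*(1)^2 = -108 - 27 = -135.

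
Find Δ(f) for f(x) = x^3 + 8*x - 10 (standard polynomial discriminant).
Δ = -4748

For a depressed cubic x^3 + p x + q the discriminant is Δ = -4 p^3 - 27 q^2 = -4*(8)^3 - 27*(-10)^2 = -2048 - 2700 = -4748.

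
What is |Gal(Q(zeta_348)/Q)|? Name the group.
|Gal(Q(zeta_348)/Q)| = phi(348) = 112; group ≅ (Z/348Z)^* ≅ Z/2Z × Z/2Z × Z/28Z

The n-th cyclotomic polynomial Φ_348(x) is the minimal polynomial of zeta_348 over Q and has degree phi(348) = 112. So Q(zeta_348) is a degree-112 Galois extension with Galois group (Z/348Z)^*. By CRT, (Z/348Z)^* ≅ (Z/4Z)^* × (Z/3Z)^* × (Z/29Z)^*. Each prime-power unit group is (Z/4Z)^* ≅ Z/2Z; (Z/3Z)^* ≅ Z/2Z; (Z/29Z)^* ≅ Z/28Z. Hence Gal(Q(zeta_348)/Q) ≅ Z/2Z × Z/2Z × Z/28Z.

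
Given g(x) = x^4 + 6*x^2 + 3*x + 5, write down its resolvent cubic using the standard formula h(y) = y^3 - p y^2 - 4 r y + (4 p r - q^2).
h(y) = y^3 - 6*y^2 - 20*y + 111

Identify coefficients: p = 6, q = 3, r = 5.
Plug into h(y) = y^3 - p y^2 - 4 r y + (4 p r - q^2):
  h(y) = y^3 - (6) y^2 - 4*(5) y + (4*(6)*(5) - (3)^2)
       = y^3 + (-6) y^2 + (-20) y + (111).
Simplifying: h(y) = y^3 - 6*y^2 - 20*y + 111.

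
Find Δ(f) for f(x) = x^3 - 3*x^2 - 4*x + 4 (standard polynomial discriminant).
Δ = 1264

For x^3 + a x^2 + b x + c the discriminant is Δ = 18 a b c - 4 a^3 c + a^2 b^2 - 4 b^3 - 27 c^2.
Plug a = -3, b = -4, c = 4:
  18*(-3)*(-4)*(4) - 4*(-3)^3*(4) + (-3)^2*(-4)^2 - 4*(-4)^3 - 27*(4)^2
  = 864 + (432) + 144 + (256) + (-432)
  = 1264.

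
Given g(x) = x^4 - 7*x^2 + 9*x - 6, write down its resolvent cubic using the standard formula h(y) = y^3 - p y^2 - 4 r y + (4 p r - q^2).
h(y) = y^3 + 7*y^2 + 24*y + 87

Identify coefficients: p = -7, q = 9, r = -6.
Plug into h(y) = y^3 - p y^2 - 4 r y + (4 p r - q^2):
  h(y) = y^3 - (-7) y^2 - 4*(-6) y + (4*(-7)*(-6) - (9)^2)
       = y^3 + (7) y^2 + (24) y + (87).
Simplifying: h(y) = y^3 + 7*y^2 + 24*y + 87.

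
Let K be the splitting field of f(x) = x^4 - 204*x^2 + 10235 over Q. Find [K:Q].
[K:Q] = 4

f factors as (x^2 - 89)(x^2 - 115); the splitting field is K = Q(sqrt(89), sqrt(115)). Since 89, 115, and 10235 are all non-squares in Q, the three subfields Q(sqrt(89)), Q(sqrt(115)), Q(sqrt(10235)) are distinct degree-2 extensions, so [K:Q] = 4 (Klein four Galois group).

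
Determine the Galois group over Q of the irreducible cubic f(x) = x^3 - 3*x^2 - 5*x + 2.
Gal(K/Q) = S_3 (symmetric group of order 6)

Compute the discriminant of x^3 + (-3)*x^2 + (-5)*x + (2): Δ = 1373. Since Δ is not a rational square, the Galois group is not contained in A_3; it must be the full S_3 (irreducibility of the cubic rules out anything smaller).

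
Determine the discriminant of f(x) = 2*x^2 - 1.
Δ = 8

For a quadratic a x^2 + b x + c the discriminant is Δ = b^2 - 4ac = (0)^2 - 4*(2)*(-1) = 0 - (-8) = 8.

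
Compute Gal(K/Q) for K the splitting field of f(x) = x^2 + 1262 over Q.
Gal(K/Q) = Z/2Z (cyclic of order 2)

x^2 + 1262 is irreducible over Q since -1262 is not a rational square. The splitting field Q(sqrt(-1262)) has degree 2 over Q, and its unique nontrivial automorphism is sqrt(-1262) ↦ -sqrt(-1262). Hence Gal(Q(sqrt(-1262))/Q) = Z/2Z.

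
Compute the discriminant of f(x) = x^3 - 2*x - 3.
Δ = -211

For a depressed cubic x^3 + p x + q the discriminant is Δ = -4 p^3 - 27 q^2 = -4*(-2)^3 - 27*(-3)^2 = 32 - 243 = -211.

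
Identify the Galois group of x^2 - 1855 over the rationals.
Gal(K/Q) = Z/2Z (cyclic of order 2)

x^2 - 1855 is irreducible over Q since 1855 is not a rational square. The splitting field Q(sqrt(1855)) has degree 2 over Q, and its unique nontrivial automorphism is sqrt(1855) ↦ -sqrt(1855). Hence Gal(Q(sqrt(1855))/Q) = Z/2Z.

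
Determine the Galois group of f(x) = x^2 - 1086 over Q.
Gal(K/Q) = Z/2Z (cyclic of order 2)

x^2 - 1086 is irreducible over Q since 1086 is not a rational square. The splitting field Q(sqrt(1086)) has degree 2 over Q, and its unique nontrivial automorphism is sqrt(1086) ↦ -sqrt(1086). Hence Gal(Q(sqrt(1086))/Q) = Z/2Z.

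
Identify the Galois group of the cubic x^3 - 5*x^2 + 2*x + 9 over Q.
Gal(K/Q) = S_3 (symmetric group of order 6)

Compute the discriminant of x^3 + (-5)*x^2 + (2)*x + (9): Δ = 761. Since Δ is not a rational square, the Galois group is not contained in A_3; it must be the full S_3 (irreducibility of the cubic rules out anything smaller).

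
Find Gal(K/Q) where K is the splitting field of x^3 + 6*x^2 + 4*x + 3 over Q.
Gal(K/Q) = S_3 (symmetric group of order 6)

Compute the discriminant of x^3 + (6)*x^2 + (4)*x + (3): Δ = -1219. Since Δ is not a rational square, the Galois group is not contained in A_3; it must be the full S_3 (irreducibility of the cubic rules out anything smaller).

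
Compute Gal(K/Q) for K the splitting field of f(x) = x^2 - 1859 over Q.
Gal(K/Q) = Z/2Z (cyclic of order 2)

x^2 - 1859 is irreducible over Q since 1859 is not a rational square. The splitting field Q(sqrt(1859)) has degree 2 over Q, and its unique nontrivial automorphism is sqrt(1859) ↦ -sqrt(1859). Hence Gal(Q(sqrt(1859))/Q) = Z/2Z.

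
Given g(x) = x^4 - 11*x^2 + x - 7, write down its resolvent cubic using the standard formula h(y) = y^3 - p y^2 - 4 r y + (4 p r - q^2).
h(y) = y^3 + 11*y^2 + 28*y + 307

Identify coefficients: p = -11, q = 1, r = -7.
Plug into h(y) = y^3 - p y^2 - 4 r y + (4 p r - q^2):
  h(y) = y^3 - (-11) y^2 - 4*(-7) y + (4*(-11)*(-7) - (1)^2)
       = y^3 + (11) y^2 + (28) y + (307).
Simplifying: h(y) = y^3 + 11*y^2 + 28*y + 307.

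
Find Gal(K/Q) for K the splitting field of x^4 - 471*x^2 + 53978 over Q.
Gal(K/Q) = V_4 (Klein four-group, Z/2Z × Z/2Z)

f factors as (x^2 - 197)(x^2 - 274), so the splitting field is K = Q(sqrt(197), sqrt(274)). The elements 197, 274, 53978 are all non-squares in Q, so sqrt(197) and sqrt(274) generate independent quadratic extensions. Thus [K:Q] = 4 and Gal(K/Q) is generated by the two order-2 automorphisms sqrt(197) ↦ -sqrt(197) and sqrt(274) ↦ -sqrt(274), giving V_4.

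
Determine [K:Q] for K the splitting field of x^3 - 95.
[K:Q] = 6

x^3 - 95 has one real root r = 95^(1/3) and two complex roots r*zeta_3, r*zeta_3^2 where zeta_3 = e^(2*pi*i/3). The splitting field is Q(r, zeta_3). [Q(r):Q] = 3 and [Q(zeta_3):Q] = 2 with gcd = 1, so [Q(r, zeta_3):Q] = 3 * 2 = 6.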